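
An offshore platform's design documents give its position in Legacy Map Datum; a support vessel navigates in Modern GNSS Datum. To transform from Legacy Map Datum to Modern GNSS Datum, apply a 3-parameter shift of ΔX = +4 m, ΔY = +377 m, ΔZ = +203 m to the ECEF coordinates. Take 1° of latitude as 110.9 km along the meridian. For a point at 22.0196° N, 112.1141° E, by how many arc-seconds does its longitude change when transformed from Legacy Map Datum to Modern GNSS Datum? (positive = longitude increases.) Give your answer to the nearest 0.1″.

sin φ = 0.374924, cos φ = 0.927056, sin λ = 0.926436, cos λ = -0.376452.
East component: ΔE = −sin λ·ΔX + cos λ·ΔY = −(0.926436)(4) + (-0.376452)(377) = -145.63 m.
1° of latitude spans 110900 m; at latitude φ, 1° of longitude spans that × cos φ = 102810.5 m, so Δλ = -145.63 / 102810.5 × 3600 = -5.099″.

Δλ = -5.1″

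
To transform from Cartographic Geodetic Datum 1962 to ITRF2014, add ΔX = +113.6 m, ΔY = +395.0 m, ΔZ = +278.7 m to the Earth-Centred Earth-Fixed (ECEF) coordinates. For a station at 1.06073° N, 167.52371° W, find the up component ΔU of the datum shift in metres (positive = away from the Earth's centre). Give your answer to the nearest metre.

ΔU = -191 m

The local up (radial) axis is (cos φ cos λ, cos φ sin λ, sin φ), giving ΔU = -110.898 − 85.319 + 5.159 = -191.06 m.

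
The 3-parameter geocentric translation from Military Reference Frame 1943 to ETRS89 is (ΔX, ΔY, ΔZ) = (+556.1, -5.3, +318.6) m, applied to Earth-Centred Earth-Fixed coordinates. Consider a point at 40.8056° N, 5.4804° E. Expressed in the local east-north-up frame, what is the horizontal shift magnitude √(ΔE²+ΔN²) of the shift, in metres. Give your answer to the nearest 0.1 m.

133.7 m

At φ = 40.8056°, λ = 5.4804°: sin φ = 0.653495, cos φ = 0.756931, sin λ = 0.095505, cos λ = 0.995429.
ΔE = −sin λ·ΔX + cos λ·ΔY = −(0.095505)·(556.1) + (0.995429)·(-5.3) = -58.39 m.
ΔN = −sin φ cos λ·ΔX − sin φ sin λ·ΔY + cos φ·ΔZ = −(0.653495)(0.995429)(556.1) − (0.653495)(0.095505)(-5.3) + (0.756931)(318.6) = -120.26 m.
Horizontal magnitude = √(ΔE² + ΔN²) = √((-58.39)² + (-120.26)²) = 133.68 m.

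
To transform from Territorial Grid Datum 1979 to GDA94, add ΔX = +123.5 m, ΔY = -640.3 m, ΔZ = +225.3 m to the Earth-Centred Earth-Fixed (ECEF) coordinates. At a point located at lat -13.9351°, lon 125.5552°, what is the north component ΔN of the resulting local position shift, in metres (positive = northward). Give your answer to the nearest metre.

ΔN = 76 m

The local north axis is (−sin φ cos λ, −sin φ sin λ, cos φ), giving ΔN = -17.294 − 125.449 + 218.669 = 75.93 m.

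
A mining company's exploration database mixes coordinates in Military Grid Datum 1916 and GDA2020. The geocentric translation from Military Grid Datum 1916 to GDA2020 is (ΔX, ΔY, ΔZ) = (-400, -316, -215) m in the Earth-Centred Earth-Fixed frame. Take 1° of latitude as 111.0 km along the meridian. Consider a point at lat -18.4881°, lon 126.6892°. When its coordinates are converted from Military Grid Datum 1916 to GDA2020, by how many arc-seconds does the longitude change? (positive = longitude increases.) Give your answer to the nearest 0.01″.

Δλ = 17.43″

sin φ = -0.317108, cos φ = 0.948390, sin λ = 0.801888, cos λ = -0.597474.
East component: ΔE = −sin λ·ΔX + cos λ·ΔY = −(0.801888)(-400) + (-0.597474)(-316) = 509.56 m.
1° of latitude spans 111000 m; at latitude φ, 1° of longitude spans that × cos φ = 105271.2 m, so Δλ = 509.56 / 105271.2 × 3600 = 17.426″.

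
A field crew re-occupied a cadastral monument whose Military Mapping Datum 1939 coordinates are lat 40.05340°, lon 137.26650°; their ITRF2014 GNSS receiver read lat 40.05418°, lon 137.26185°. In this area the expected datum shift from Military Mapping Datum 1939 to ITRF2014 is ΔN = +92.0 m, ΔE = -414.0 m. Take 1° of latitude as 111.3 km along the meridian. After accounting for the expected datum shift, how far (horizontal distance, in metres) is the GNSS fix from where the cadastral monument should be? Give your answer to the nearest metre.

Observed coordinate differences: Δφ = +0.00078°, Δλ = -0.00465°.
Converting to metres (1° lat = 111300 m, cos φ = 0.765445): observed ΔN = 86.8 m, observed ΔE = -396.2 m.
Subtracting the expected shift leaves a residual of 86.8 − (92.0) = -5.2 m north and -396.2 − (-414.0) = 17.8 m east.
Residual distance = √((-5.2)² + 17.8²) = 18.6 m.

19 m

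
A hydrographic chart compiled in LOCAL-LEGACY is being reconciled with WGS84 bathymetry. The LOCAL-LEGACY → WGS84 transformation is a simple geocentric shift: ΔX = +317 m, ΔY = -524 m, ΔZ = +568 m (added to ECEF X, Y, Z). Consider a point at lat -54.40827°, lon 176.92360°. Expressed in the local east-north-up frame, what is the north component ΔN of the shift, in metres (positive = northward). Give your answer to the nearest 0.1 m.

The local north axis is (−sin φ cos λ, −sin φ sin λ, cos φ), giving ΔN = -257.408 − 22.868 + 330.579 = 50.30 m.

ΔN = 50.3 m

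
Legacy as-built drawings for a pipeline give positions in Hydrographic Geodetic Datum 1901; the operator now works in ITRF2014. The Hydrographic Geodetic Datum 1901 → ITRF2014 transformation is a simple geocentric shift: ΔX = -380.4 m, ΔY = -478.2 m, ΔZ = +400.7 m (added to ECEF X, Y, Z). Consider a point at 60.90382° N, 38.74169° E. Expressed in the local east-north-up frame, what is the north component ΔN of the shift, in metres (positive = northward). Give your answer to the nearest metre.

At φ = 60.90382°, λ = 38.74169°: sin φ = 0.873805, cos φ = 0.486277, sin λ = 0.625810, cos λ = 0.779975.
ΔN = −sin φ cos λ·ΔX − sin φ sin λ·ΔY + cos φ·ΔZ = −(0.873805)(0.779975)(-380.4) − (0.873805)(0.625810)(-478.2) + (0.486277)(400.7) = 715.61 m.

ΔN = 716 m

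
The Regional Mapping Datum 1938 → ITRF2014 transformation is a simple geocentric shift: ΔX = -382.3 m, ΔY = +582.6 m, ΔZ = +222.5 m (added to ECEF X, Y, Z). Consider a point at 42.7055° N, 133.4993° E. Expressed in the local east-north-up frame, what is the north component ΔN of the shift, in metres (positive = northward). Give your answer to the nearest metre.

ΔN = -302 m

At φ = 42.7055°, λ = 133.4993°: sin φ = 0.678230, cos φ = 0.734849, sin λ = 0.725383, cos λ = -0.688346.
ΔN = −sin φ cos λ·ΔX − sin φ sin λ·ΔY + cos φ·ΔZ = −(0.678230)(-0.688346)(-382.3) − (0.678230)(0.725383)(582.6) + (0.734849)(222.5) = -301.60 m.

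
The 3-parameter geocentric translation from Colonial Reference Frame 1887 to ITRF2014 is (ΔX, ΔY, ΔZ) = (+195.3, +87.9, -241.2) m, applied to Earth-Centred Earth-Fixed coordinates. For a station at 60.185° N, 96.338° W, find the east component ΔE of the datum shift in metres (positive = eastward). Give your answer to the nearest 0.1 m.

The local east axis at (φ, λ) is (−sin λ, cos λ, 0), so ΔE = −sin(-96.338°)·195.3 + cos(-96.338°)·87.9 = 184.40 m.

ΔE = 184.4 m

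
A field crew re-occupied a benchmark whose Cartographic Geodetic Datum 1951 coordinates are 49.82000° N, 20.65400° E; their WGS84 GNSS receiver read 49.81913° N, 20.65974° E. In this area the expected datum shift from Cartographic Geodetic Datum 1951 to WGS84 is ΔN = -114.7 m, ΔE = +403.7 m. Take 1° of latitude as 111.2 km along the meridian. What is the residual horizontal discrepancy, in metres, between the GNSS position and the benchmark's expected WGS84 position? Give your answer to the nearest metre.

Observed coordinate differences: Δφ = -0.00087°, Δλ = +0.00574°.
Converting to metres (1° lat = 111200 m, cos φ = 0.645191): observed ΔN = -96.7 m, observed ΔE = 411.8 m.
Subtracting the expected shift leaves a residual of -96.7 − (-114.7) = 18.0 m north and 411.8 − (403.7) = 8.1 m east.
Residual distance = √(18.0² + 8.1²) = 19.7 m.

20 m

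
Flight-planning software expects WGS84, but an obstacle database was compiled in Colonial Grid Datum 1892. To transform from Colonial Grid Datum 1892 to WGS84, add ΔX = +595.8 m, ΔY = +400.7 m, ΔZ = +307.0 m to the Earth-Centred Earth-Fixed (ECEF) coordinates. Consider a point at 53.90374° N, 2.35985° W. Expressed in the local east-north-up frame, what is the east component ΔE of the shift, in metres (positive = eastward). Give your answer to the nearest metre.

ΔE = 425 m

At φ = 53.90374°, λ = -2.35985°: sin φ = 0.808028, cos φ = 0.589144, sin λ = -0.041176, cos λ = 0.999152.
ΔE = −sin λ·ΔX + cos λ·ΔY = −(-0.041176)·(595.8) + (0.999152)·(400.7) = 424.89 m.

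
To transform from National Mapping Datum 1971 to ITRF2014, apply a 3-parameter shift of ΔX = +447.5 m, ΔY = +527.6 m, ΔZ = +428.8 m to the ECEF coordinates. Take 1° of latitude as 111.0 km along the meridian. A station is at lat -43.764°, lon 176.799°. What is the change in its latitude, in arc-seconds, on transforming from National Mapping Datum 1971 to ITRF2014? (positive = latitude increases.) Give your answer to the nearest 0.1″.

sin φ = -0.691690, cos φ = 0.722195, sin λ = 0.055839, cos λ = -0.998440.
North component: ΔN = −sin φ cos λ·ΔX − sin φ sin λ·ΔY + cos φ·ΔZ = −(-0.691690)(-0.998440)(447.5) − (-0.691690)(0.055839)(527.6) + (0.722195)(428.8) = 21.01 m.
1° of latitude spans 111000 m, so Δφ = 21.01 / 111000 × 3600 = 0.681″.

Δφ = 0.7″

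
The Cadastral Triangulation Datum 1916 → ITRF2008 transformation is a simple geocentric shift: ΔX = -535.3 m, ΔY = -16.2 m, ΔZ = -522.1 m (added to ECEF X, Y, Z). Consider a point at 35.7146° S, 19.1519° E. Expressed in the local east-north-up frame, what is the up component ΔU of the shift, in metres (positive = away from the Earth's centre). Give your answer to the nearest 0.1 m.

At φ = -35.7146°, λ = 19.1519°: sin φ = -0.583748, cos φ = 0.811935, sin λ = 0.328074, cos λ = 0.944652.
ΔU = cos φ cos λ·ΔX + cos φ sin λ·ΔY + sin φ·ΔZ = (0.811935)(0.944652)(-535.3) + (0.811935)(0.328074)(-16.2) + (-0.583748)(-522.1) = -110.11 m.

ΔU = -110.1 m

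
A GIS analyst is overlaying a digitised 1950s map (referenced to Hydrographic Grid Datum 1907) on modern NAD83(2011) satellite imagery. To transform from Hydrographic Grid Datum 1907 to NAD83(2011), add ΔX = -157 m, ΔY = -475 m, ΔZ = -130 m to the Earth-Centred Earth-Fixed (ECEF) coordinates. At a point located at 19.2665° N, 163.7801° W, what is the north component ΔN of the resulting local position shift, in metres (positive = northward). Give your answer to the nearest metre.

ΔN = -216 m

At φ = 19.2665°, λ = -163.7801°: sin φ = 0.329963, cos φ = 0.943994, sin λ = -0.279325, cos λ = -0.960197.
ΔN = −sin φ cos λ·ΔX − sin φ sin λ·ΔY + cos φ·ΔZ = −(0.329963)(-0.960197)(-157) − (0.329963)(-0.279325)(-475) + (0.943994)(-130) = -216.24 m.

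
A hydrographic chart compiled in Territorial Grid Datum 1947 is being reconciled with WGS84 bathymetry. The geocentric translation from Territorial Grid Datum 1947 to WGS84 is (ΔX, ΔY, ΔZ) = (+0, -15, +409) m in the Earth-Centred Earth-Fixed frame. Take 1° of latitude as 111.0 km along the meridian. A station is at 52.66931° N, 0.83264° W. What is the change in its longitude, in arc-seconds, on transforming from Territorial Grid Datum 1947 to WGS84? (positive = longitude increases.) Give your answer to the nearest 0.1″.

Δλ = -0.8″

sin φ = 0.795149, cos φ = 0.606414, sin λ = -0.014532, cos λ = 0.999894.
East component: ΔE = −sin λ·ΔX + cos λ·ΔY = −(-0.014532)(0) + (0.999894)(-15) = -15.00 m.
1° of latitude spans 111000 m; at latitude φ, 1° of longitude spans that × cos φ = 67312.0 m, so Δλ = -15.00 / 67312.0 × 3600 = -0.802″.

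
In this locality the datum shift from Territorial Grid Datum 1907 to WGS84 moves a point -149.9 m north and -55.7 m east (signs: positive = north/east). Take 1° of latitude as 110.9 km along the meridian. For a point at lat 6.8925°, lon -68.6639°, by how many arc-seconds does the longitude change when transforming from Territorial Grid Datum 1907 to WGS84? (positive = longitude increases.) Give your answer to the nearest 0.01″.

At latitude 6.8925°, cos φ = 0.992773.
1° of longitude at this latitude = 110.9 × cos φ = 110.10 km, so Δλ = -55.7 / 110098.5 = -0.0005059° = -1.821″.

Δλ = -1.82″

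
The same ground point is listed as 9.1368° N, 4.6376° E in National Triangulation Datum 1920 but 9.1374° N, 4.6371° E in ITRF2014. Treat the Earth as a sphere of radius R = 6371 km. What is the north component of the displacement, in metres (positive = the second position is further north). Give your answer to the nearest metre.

Δφ = 9.1374° − 9.1368° = +0.0006°; Δλ = 4.6371° − 4.6376° = -0.0005°.
1° along a meridian = πR/180 = 111195 m.
ΔN = Δφ × 111195 = 66.7 m; ΔE = Δλ × 111195 × cos(9.1368°) = -0.0005 × 111195 × 0.987312 = -54.9 m.

ΔN = 67 m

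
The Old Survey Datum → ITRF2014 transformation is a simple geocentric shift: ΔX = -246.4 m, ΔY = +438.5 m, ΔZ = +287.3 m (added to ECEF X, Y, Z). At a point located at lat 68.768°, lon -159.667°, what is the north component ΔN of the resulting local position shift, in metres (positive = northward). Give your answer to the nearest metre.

ΔN = 31 m

At φ = 68.768°, λ = -159.667°: sin φ = 0.932122, cos φ = 0.362145, sin λ = -0.347476, cos λ = -0.937689.
ΔN = −sin φ cos λ·ΔX − sin φ sin λ·ΔY + cos φ·ΔZ = −(0.932122)(-0.937689)(-246.4) − (0.932122)(-0.347476)(438.5) + (0.362145)(287.3) = 30.71 m.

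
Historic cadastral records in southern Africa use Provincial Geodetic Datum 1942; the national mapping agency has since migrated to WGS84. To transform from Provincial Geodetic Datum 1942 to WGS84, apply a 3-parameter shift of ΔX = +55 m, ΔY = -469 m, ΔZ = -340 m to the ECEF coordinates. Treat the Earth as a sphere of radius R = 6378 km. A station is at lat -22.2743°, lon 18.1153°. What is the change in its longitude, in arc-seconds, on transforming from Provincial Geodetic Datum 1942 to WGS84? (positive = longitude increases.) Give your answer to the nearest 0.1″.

Δλ = -16.2″

sin φ = -0.379041, cos φ = 0.925380, sin λ = 0.310930, cos λ = 0.950433.
East component: ΔE = −sin λ·ΔX + cos λ·ΔY = −(0.310930)(55) + (0.950433)(-469) = -462.85 m.
1° of latitude spans πR/180 = 111317 m; at latitude φ, 1° of longitude spans that × cos φ = 103010.6 m, so Δλ = -462.85 / 103010.6 × 3600 = -16.176″.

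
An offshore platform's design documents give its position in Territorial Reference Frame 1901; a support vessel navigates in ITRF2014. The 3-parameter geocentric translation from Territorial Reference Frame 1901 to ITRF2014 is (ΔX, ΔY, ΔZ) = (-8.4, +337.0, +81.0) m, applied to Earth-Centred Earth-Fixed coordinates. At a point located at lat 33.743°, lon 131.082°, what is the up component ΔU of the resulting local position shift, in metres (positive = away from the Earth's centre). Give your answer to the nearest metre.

At φ = 33.743°, λ = 131.082°: sin φ = 0.555469, cos φ = 0.831537, sin λ = 0.753770, cos λ = -0.657138.
ΔU = cos φ cos λ·ΔX + cos φ sin λ·ΔY + sin φ·ΔZ = (0.831537)(-0.657138)(-8.4) + (0.831537)(0.753770)(337.0) + (0.555469)(81.0) = 260.81 m.

ΔU = 261 m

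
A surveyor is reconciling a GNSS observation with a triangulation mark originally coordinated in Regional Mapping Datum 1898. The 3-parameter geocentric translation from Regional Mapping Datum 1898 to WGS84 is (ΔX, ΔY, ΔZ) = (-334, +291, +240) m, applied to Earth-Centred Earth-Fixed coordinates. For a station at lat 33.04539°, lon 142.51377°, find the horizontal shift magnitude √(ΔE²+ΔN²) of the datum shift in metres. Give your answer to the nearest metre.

49 m

The local east axis at (φ, λ) is (−sin λ, cos λ, 0), so ΔE = −sin(142.51377°)·(-334) + cos(142.51377°)·291 = -27.65 m.
The local north axis is (−sin φ cos λ, −sin φ sin λ, cos φ), giving ΔN = -144.521 − 96.570 + 201.177 = -39.91 m.
Horizontal magnitude = √(ΔE² + ΔN²) = √((-27.65)² + (-39.91)²) = 48.55 m.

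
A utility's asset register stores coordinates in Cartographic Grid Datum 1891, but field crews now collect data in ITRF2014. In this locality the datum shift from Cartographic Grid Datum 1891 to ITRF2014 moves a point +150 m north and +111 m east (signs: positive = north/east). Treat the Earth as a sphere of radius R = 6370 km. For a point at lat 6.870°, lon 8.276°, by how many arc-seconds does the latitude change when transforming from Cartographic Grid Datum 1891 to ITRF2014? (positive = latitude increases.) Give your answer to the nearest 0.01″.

On a sphere of radius R, 1 rad of latitude = R, so Δφ = ΔN / R = 150.0 / 6370000 = 2.3548e-05 rad = 4.857″.

Δφ = 4.86″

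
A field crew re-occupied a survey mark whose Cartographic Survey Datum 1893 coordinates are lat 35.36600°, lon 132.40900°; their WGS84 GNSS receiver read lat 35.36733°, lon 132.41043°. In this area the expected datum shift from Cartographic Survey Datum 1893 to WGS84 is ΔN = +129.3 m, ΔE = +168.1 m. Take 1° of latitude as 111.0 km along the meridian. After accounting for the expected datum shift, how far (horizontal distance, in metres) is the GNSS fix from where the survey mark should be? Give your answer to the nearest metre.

43 m

Observed coordinate differences: Δφ = +0.00133°, Δλ = +0.00143°.
Converting to metres (1° lat = 111000 m, cos φ = 0.815471): observed ΔN = 147.6 m, observed ΔE = 129.4 m.
Subtracting the expected shift leaves a residual of 147.6 − (129.3) = 18.3 m north and 129.4 − (168.1) = -38.7 m east.
Residual distance = √(18.3² + (-38.7)²) = 42.8 m.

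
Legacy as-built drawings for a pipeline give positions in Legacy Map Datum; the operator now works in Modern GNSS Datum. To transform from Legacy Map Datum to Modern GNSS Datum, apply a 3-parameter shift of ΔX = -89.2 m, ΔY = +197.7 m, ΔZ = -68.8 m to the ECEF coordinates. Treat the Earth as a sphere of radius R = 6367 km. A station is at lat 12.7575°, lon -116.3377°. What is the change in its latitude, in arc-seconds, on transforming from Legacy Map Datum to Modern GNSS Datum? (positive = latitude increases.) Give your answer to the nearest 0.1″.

sin φ = 0.220825, cos φ = 0.975313, sin λ = -0.896195, cos λ = -0.443661.
North component: ΔN = −sin φ cos λ·ΔX − sin φ sin λ·ΔY + cos φ·ΔZ = −(0.220825)(-0.443661)(-89.2) − (0.220825)(-0.896195)(197.7) + (0.975313)(-68.8) = -36.72 m.
1° of latitude spans πR/180 = 111125 m, so Δφ = -36.72 / 111125 × 3600 = -1.189″.

Δφ = -1.2″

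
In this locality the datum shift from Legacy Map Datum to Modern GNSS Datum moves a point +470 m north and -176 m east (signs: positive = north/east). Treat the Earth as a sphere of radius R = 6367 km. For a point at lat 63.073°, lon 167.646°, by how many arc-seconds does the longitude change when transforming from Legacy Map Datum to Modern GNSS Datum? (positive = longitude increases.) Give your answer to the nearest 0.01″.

At latitude 63.073°, cos φ = 0.452855.
One radian of longitude at latitude φ spans R cos φ, so Δλ = ΔE / (R cos φ) = -176.0 / (6367000 × 0.452855) = -6.1041e-05 rad = -12.591″.

Δλ = -12.59″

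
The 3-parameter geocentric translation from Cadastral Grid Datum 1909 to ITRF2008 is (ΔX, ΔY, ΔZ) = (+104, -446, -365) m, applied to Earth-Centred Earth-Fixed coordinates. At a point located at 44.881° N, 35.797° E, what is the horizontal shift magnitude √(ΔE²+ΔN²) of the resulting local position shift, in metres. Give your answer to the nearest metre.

At φ = 44.881°, λ = 35.797°: sin φ = 0.705637, cos φ = 0.708574, sin λ = 0.584915, cos λ = 0.811094.
ΔE = −sin λ·ΔX + cos λ·ΔY = −(0.584915)·(104) + (0.811094)·(-446) = -422.58 m.
ΔN = −sin φ cos λ·ΔX − sin φ sin λ·ΔY + cos φ·ΔZ = −(0.705637)(0.811094)(104) − (0.705637)(0.584915)(-446) + (0.708574)(-365) = -134.07 m.
Horizontal magnitude = √(ΔE² + ΔN²) = √((-422.58)² + (-134.07)²) = 443.34 m.

443 m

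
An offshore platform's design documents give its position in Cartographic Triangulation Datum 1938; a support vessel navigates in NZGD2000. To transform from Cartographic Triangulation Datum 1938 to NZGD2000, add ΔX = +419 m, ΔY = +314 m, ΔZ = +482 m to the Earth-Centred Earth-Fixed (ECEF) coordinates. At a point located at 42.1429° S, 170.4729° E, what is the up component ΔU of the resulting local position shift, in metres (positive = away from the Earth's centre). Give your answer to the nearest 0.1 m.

ΔU = -591.3 m

At φ = -42.1429°, λ = 170.4729°: sin φ = -0.670982, cos φ = 0.741474, sin λ = 0.165514, cos λ = -0.986207.
ΔU = cos φ cos λ·ΔX + cos φ sin λ·ΔY + sin φ·ΔZ = (0.741474)(-0.986207)(419) + (0.741474)(0.165514)(314) + (-0.670982)(482) = -591.27 m.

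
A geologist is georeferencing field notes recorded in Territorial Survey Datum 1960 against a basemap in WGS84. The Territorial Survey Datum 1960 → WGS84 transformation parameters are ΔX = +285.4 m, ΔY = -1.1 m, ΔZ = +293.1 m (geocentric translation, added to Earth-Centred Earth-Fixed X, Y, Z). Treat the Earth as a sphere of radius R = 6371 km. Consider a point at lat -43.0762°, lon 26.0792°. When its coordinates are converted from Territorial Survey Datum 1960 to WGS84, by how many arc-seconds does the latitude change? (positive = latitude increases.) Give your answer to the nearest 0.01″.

sin φ = -0.682970, cos φ = 0.730446, sin λ = 0.439613, cos λ = 0.898187.
North component: ΔN = −sin φ cos λ·ΔX − sin φ sin λ·ΔY + cos φ·ΔZ = −(-0.682970)(0.898187)(285.4) − (-0.682970)(0.439613)(-1.1) + (0.730446)(293.1) = 388.84 m.
1° of latitude spans πR/180 = 111195 m, so Δφ = 388.84 / 111195 × 3600 = 12.589″.

Δφ = 12.59″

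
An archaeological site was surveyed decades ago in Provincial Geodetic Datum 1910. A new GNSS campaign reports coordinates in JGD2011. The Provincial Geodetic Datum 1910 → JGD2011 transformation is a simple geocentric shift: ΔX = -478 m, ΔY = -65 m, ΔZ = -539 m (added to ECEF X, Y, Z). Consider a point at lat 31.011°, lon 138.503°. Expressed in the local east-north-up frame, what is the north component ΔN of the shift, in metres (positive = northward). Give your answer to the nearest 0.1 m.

ΔN = -624.2 m

At φ = 31.011°, λ = 138.503°: sin φ = 0.515203, cos φ = 0.857068, sin λ = 0.662581, cos λ = -0.748990.
ΔN = −sin φ cos λ·ΔX − sin φ sin λ·ΔY + cos φ·ΔZ = −(0.515203)(-0.748990)(-478) − (0.515203)(0.662581)(-65) + (0.857068)(-539) = -624.22 m.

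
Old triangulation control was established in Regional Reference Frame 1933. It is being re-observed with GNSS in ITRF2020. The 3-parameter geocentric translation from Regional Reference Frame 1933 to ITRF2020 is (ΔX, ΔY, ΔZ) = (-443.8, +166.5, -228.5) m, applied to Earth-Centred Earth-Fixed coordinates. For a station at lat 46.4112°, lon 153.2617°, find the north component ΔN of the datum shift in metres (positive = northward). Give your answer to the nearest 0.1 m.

At φ = 46.4112°, λ = 153.2617°: sin φ = 0.724307, cos φ = 0.689478, sin λ = 0.449916, cos λ = -0.893071.
ΔN = −sin φ cos λ·ΔX − sin φ sin λ·ΔY + cos φ·ΔZ = −(0.724307)(-0.893071)(-443.8) − (0.724307)(0.449916)(166.5) + (0.689478)(-228.5) = -498.88 m.

ΔN = -498.9 m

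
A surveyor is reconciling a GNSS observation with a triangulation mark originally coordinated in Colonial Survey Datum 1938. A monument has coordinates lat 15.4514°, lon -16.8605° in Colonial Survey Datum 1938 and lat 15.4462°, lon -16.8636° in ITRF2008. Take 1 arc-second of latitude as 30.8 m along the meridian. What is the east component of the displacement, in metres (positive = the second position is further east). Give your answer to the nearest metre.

Δφ = 15.4462° − 15.4514° = -0.0052°; Δλ = -16.8636° − -16.8605° = -0.0031°.
1° of latitude = 3600 × 30.80 = 110880 m.
ΔN = Δφ × 110880 = -576.6 m; ΔE = Δλ × 110880 × cos(15.4514°) = -0.0031 × 110880 × 0.963857 = -331.3 m.

ΔE = -331 m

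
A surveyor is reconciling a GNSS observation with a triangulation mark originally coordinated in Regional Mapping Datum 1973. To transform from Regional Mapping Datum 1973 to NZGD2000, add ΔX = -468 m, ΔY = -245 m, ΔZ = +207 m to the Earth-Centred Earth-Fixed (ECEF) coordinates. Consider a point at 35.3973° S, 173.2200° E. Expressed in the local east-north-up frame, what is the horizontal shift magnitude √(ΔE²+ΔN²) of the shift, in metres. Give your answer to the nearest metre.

516 m

The local east axis at (φ, λ) is (−sin λ, cos λ, 0), so ΔE = −sin(173.2200°)·(-468) + cos(173.2200°)·(-245) = 298.54 m.
The local north axis is (−sin φ cos λ, −sin φ sin λ, cos φ), giving ΔN = 269.190 − 16.754 + 168.737 = 421.17 m.
Horizontal magnitude = √(ΔE² + ΔN²) = √(298.54² + 421.17²) = 516.25 m.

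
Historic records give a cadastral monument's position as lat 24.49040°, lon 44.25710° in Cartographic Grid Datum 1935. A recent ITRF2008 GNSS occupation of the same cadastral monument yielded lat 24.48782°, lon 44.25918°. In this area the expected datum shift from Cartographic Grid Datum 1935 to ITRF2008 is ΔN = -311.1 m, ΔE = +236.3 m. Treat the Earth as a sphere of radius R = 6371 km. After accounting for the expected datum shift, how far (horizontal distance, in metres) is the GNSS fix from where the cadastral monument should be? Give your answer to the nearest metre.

Observed coordinate differences: Δφ = -0.00258°, Δλ = +0.00208°.
Converting to metres (1° lat = 111195 m, cos φ = 0.910031): observed ΔN = -286.9 m, observed ΔE = 210.5 m.
Subtracting the expected shift leaves a residual of -286.9 − (-311.1) = 24.2 m north and 210.5 − (236.3) = -25.8 m east.
Residual distance = √(24.2² + (-25.8)²) = 35.4 m.

35 m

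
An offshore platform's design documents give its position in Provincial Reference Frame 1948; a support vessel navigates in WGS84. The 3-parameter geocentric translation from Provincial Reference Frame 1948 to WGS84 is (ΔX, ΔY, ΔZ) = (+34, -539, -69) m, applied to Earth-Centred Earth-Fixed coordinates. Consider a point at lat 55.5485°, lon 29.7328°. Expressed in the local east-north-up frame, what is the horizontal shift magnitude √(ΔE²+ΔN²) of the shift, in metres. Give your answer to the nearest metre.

The local east axis at (φ, λ) is (−sin λ, cos λ, 0), so ΔE = −sin(29.7328°)·34 + cos(29.7328°)·(-539) = -484.90 m.
The local north axis is (−sin φ cos λ, −sin φ sin λ, cos φ), giving ΔN = -24.346 + 220.434 − 39.034 = 157.05 m.
Horizontal magnitude = √(ΔE² + ΔN²) = √((-484.90)² + 157.05²) = 509.70 m.

510 m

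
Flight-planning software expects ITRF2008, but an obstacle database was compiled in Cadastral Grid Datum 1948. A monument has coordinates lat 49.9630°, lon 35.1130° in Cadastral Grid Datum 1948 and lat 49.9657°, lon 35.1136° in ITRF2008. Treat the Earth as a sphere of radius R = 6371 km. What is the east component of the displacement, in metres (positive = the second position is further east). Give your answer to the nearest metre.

Δφ = 49.9657° − 49.9630° = +0.0027°; Δλ = 35.1136° − 35.1130° = +0.0006°.
1° along a meridian = πR/180 = 111195 m.
ΔN = Δφ × 111195 = 300.2 m; ΔE = Δλ × 111195 × cos(49.9630°) = +0.0006 × 111195 × 0.643282 = 42.9 m.

ΔE = 43 m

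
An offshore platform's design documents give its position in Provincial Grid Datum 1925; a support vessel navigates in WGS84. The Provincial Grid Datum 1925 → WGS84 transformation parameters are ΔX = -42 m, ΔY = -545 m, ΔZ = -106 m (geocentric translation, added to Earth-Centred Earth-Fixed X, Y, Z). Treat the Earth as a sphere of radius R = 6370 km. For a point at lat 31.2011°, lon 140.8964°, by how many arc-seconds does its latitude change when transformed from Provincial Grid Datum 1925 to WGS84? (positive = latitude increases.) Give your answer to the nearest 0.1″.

Δφ = 2.3″

sin φ = 0.518043, cos φ = 0.855354, sin λ = 0.630725, cos λ = -0.776007.
North component: ΔN = −sin φ cos λ·ΔX − sin φ sin λ·ΔY + cos φ·ΔZ = −(0.518043)(-0.776007)(-42) − (0.518043)(0.630725)(-545) + (0.855354)(-106) = 70.52 m.
1° of latitude spans πR/180 = 111177 m, so Δφ = 70.52 / 111177 × 3600 = 2.284″.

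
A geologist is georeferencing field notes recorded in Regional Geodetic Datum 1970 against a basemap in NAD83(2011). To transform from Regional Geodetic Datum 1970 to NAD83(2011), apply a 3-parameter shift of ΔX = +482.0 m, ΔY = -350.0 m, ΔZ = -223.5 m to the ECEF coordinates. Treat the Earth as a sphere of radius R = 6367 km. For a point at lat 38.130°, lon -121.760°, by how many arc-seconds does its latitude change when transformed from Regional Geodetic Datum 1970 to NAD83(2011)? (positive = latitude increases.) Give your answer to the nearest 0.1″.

Δφ = -6.6″

sin φ = 0.617448, cos φ = 0.786612, sin λ = -0.850260, cos λ = -0.526362.
North component: ΔN = −sin φ cos λ·ΔX − sin φ sin λ·ΔY + cos φ·ΔZ = −(0.617448)(-0.526362)(482.0) − (0.617448)(-0.850260)(-350.0) + (0.786612)(-223.5) = -202.90 m.
1° of latitude spans πR/180 = 111125 m, so Δφ = -202.90 / 111125 × 3600 = -6.573″.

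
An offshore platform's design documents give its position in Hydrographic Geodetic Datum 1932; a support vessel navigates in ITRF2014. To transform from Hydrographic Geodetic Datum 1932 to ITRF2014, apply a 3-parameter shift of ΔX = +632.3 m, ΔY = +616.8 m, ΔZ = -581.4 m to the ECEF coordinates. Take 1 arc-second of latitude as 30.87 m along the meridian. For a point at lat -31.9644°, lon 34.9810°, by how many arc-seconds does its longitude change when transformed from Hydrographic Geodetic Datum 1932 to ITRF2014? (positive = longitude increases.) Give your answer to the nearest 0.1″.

Δλ = 5.5″

sin φ = -0.529392, cos φ = 0.848377, sin λ = 0.573305, cos λ = 0.819342.
East component: ΔE = −sin λ·ΔX + cos λ·ΔY = −(0.573305)(632.3) + (0.819342)(616.8) = 142.87 m.
1° of latitude spans 3600 × 30.87 = 111132 m; at latitude φ, 1° of longitude spans that × cos φ = 94281.9 m, so Δλ = 142.87 / 94281.9 × 3600 = 5.455″.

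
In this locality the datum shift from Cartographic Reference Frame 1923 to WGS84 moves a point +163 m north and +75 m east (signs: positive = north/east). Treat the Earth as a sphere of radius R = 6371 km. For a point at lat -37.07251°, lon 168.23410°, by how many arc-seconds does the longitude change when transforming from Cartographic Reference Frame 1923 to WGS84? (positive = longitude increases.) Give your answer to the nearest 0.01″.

At latitude -37.07251°, cos φ = 0.797873.
One radian of longitude at latitude φ spans R cos φ, so Δλ = ΔE / (R cos φ) = 75.0 / (6371000 × 0.797873) = 1.4754e-05 rad = 3.043″.

Δλ = 3.04″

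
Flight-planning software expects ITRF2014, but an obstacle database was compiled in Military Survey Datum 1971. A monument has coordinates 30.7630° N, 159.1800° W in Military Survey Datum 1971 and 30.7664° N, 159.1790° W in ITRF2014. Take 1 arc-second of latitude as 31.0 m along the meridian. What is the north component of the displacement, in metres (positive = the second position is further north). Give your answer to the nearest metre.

ΔN = 379 m

Δφ = 30.7664° − 30.7630° = +0.0034°; Δλ = -159.1790° − -159.1800° = +0.0010°.
1° of latitude = 3600 × 31.00 = 111600 m.
ΔN = Δφ × 111600 = 379.4 m; ΔE = Δλ × 111600 × cos(30.7630°) = +0.0010 × 111600 × 0.859290 = 95.9 m.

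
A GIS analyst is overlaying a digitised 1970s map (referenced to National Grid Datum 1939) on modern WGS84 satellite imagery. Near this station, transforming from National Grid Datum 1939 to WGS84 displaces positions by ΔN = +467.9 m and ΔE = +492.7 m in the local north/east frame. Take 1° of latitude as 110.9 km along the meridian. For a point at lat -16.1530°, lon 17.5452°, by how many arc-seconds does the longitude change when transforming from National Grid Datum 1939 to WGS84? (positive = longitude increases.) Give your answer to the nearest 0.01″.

Δλ = 16.65″

At latitude -16.1530°, cos φ = 0.960522.
1° of longitude at this latitude = 110.9 × cos φ = 106.52 km, so Δλ = 492.7 / 106521.9 = 0.0046253° = 16.651″.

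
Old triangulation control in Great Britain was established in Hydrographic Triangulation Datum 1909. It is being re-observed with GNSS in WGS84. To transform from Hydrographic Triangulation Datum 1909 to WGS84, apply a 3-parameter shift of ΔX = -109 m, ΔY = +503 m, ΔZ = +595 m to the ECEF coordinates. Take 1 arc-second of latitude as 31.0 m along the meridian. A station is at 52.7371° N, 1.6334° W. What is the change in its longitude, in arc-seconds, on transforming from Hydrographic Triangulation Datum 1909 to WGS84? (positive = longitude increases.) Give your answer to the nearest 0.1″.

sin φ = 0.795866, cos φ = 0.605473, sin λ = -0.028504, cos λ = 0.999594.
East component: ΔE = −sin λ·ΔX + cos λ·ΔY = −(-0.028504)(-109) + (0.999594)(503) = 499.69 m.
1° of latitude spans 3600 × 31.00 = 111600 m; at latitude φ, 1° of longitude spans that × cos φ = 67570.8 m, so Δλ = 499.69 / 67570.8 × 3600 = 26.622″.

Δλ = 26.6″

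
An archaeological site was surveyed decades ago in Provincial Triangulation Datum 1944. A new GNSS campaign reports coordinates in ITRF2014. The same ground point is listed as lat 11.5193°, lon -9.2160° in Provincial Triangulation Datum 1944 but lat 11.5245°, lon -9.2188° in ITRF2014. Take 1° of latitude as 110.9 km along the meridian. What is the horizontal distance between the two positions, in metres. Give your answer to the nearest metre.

652 m

Δφ = 11.5245° − 11.5193° = +0.0052°; Δλ = -9.2188° − -9.2160° = -0.0028°.
ΔN = Δφ × 110900 = 576.7 m; ΔE = Δλ × 110900 × cos(11.5193°) = -0.0028 × 110900 × 0.979857 = -304.3 m.
Distance = √(ΔE² + ΔN²) = √((-304.3)² + 576.7²) = 652.0 m.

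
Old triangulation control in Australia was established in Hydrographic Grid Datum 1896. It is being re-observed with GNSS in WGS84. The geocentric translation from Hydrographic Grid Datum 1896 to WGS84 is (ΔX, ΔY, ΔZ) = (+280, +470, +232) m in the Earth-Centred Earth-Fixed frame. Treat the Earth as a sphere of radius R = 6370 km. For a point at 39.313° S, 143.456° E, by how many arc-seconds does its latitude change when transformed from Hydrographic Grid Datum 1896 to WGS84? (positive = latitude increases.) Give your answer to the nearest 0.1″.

sin φ = -0.633556, cos φ = 0.773696, sin λ = 0.595440, cos λ = -0.803400.
North component: ΔN = −sin φ cos λ·ΔX − sin φ sin λ·ΔY + cos φ·ΔZ = −(-0.633556)(-0.803400)(280) − (-0.633556)(0.595440)(470) + (0.773696)(232) = 214.28 m.
1° of latitude spans πR/180 = 111177 m, so Δφ = 214.28 / 111177 × 3600 = 6.939″.

Δφ = 6.9″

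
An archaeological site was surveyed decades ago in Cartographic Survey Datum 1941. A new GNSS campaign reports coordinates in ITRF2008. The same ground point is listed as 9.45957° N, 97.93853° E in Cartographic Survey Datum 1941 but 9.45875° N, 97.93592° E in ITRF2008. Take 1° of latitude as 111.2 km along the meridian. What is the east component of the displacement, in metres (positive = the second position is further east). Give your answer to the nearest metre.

Δφ = 9.45875° − 9.45957° = -0.00082°; Δλ = 97.93592° − 97.93853° = -0.00261°.
ΔN = Δφ × 111200 = -91.2 m; ΔE = Δλ × 111200 × cos(9.45957°) = -0.00261 × 111200 × 0.986402 = -286.3 m.

ΔE = -286 m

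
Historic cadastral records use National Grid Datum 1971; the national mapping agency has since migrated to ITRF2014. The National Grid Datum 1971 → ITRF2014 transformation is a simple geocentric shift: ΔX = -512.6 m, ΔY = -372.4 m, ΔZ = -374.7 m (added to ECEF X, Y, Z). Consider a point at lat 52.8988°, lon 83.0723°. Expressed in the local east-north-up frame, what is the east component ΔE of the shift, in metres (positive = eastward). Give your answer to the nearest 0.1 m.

ΔE = 463.9 m

The local east axis at (φ, λ) is (−sin λ, cos λ, 0), so ΔE = −sin(83.0723°)·(-512.6) + cos(83.0723°)·(-372.4) = 463.94 m.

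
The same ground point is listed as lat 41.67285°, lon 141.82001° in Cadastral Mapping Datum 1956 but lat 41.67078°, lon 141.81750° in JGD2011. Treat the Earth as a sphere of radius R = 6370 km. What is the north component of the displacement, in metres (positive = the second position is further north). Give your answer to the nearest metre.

Δφ = 41.67078° − 41.67285° = -0.00207°; Δλ = 141.81750° − 141.82001° = -0.00251°.
1° along a meridian = πR/180 = 111177 m.
ΔN = Δφ × 111177 = -230.1 m; ΔE = Δλ × 111177 × cos(41.67285°) = -0.00251 × 111177 × 0.746953 = -208.4 m.

ΔN = -230 m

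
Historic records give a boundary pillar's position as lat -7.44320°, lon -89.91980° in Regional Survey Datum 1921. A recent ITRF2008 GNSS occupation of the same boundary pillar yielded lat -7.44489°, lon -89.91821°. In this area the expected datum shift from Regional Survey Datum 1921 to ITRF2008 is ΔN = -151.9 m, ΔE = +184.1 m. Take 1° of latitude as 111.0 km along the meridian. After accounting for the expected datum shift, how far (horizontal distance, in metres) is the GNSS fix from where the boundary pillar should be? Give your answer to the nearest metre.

Observed coordinate differences: Δφ = -0.00169°, Δλ = +0.00159°.
Converting to metres (1° lat = 111000 m, cos φ = 0.991574): observed ΔN = -187.6 m, observed ΔE = 175.0 m.
Subtracting the expected shift leaves a residual of -187.6 − (-151.9) = -35.7 m north and 175.0 − (184.1) = -9.1 m east.
Residual distance = √((-35.7)² + (-9.1)²) = 36.8 m.

37 m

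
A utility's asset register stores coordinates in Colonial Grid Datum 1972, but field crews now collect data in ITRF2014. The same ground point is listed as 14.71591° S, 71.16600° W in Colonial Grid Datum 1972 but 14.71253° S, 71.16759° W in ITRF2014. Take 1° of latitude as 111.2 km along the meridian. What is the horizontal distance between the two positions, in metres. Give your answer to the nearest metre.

413 m

Δφ = -14.71253° − -14.71591° = +0.00338°; Δλ = -71.16759° − -71.16600° = -0.00159°.
ΔN = Δφ × 111200 = 375.9 m; ΔE = Δλ × 111200 × cos(-14.71591°) = -0.00159 × 111200 × 0.967197 = -171.0 m.
Distance = √(ΔE² + ΔN²) = √((-171.0)² + 375.9²) = 412.9 m.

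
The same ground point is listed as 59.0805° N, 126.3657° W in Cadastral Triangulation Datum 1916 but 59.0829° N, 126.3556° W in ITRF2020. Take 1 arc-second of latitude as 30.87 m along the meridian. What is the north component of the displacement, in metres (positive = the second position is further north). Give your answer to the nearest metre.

ΔN = 267 m

Δφ = 59.0829° − 59.0805° = +0.0024°; Δλ = -126.3556° − -126.3657° = +0.0101°.
1° of latitude = 3600 × 30.87 = 111132 m.
ΔN = Δφ × 111132 = 266.7 m; ΔE = Δλ × 111132 × cos(59.0805°) = +0.0101 × 111132 × 0.513833 = 576.7 m.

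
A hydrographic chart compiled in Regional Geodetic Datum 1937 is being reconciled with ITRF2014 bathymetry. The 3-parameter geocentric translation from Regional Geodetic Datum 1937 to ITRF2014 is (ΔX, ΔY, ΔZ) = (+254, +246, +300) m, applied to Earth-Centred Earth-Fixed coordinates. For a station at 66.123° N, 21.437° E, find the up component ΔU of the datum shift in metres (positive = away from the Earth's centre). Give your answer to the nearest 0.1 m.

The local up (radial) axis is (cos φ cos λ, cos φ sin λ, sin φ), giving ΔU = 95.700 + 36.392 + 274.325 = 406.42 m.

ΔU = 406.4 m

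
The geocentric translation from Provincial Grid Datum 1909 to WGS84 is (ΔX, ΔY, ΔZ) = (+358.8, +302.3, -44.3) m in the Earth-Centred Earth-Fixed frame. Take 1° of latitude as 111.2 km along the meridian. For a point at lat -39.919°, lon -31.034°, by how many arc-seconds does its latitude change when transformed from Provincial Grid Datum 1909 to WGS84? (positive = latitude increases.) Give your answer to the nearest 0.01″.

Δφ = 2.05″

sin φ = -0.641704, cos φ = 0.766952, sin λ = -0.515547, cos λ = 0.856862.
North component: ΔN = −sin φ cos λ·ΔX − sin φ sin λ·ΔY + cos φ·ΔZ = −(-0.641704)(0.856862)(358.8) − (-0.641704)(-0.515547)(302.3) + (0.766952)(-44.3) = 63.30 m.
1° of latitude spans 111200 m, so Δφ = 63.30 / 111200 × 3600 = 2.049″.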